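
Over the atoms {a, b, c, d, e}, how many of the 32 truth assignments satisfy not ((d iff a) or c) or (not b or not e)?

26

Initial set: {T (not ((d iff a) or c) or (not b or not e))}.
T (not ((d iff a) or c) or (not b or not e)): β-rule — branch into T not ((d iff a) or c)  //  T (not b or not e).
  branch 1 (add T not ((d iff a) or c)):
    T not ((d iff a) or c): α-rule — add F (d iff a), F c.
    F (d iff a): β-rule — branch into T d, F a  //  F d, T a.
      branch 1.1 (add T d, F a):
        ○ open, literals {a=false, c=false, d=true}.
      branch 1.2 (add F d, T a):
        ○ open, literals {a=true, c=false, d=false}.
  branch 2 (add T (not b or not e)):
    T (not b or not e): β-rule — branch into T not b  //  T not e.
      branch 2.1 (add T not b):
        ○ open, literals {b=false}.
      branch 2.2 (add T not e):
        ○ open, literals {e=false}.
0 branches closed, 4 open.
Each open branch fixes some atoms; the unmentioned ones are free. Counting distinct full assignments: branch {a=false, c=false, d=true} (b, e) contributes 4 new; branch {a=true, c=false, d=false} (b, e) contributes 4 new; branch {b=false} (a, c, d, e) contributes 12 new; branch {e=false} (a, b, c, d) contributes 6 new. Total: 26.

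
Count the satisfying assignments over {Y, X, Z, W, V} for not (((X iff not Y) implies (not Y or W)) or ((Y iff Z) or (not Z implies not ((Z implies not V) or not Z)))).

Initial set: {not (((X iff not Y) implies (not Y or W)) or ((Y iff Z) or (not Z implies not ((Z implies not V) or not Z))))}.
not (((X iff not Y) implies (not Y or W)) or ((Y iff Z) or (not Z implies not ((Z implies not V) or not Z)))): α-rule — add not ((X iff not Y) implies (not Y or W)), not ((Y iff Z) or (not Z implies not ((Z implies not V) or not Z))).
not ((X iff not Y) implies (not Y or W)): α-rule — add (X iff not Y), not (not Y or W).
not ((Y iff Z) or (not Z implies not ((Z implies not V) or not Z))): α-rule — add not (Y iff Z), not (not Z implies not ((Z implies not V) or not Z)).
not (not Y or W): α-rule — add not not Y, not W.
not (not Z implies not ((Z implies not V) or not Z)): α-rule — add not Z, not not ((Z implies not V) or not Z).
(X iff not Y): β-rule — branch into X, not Y  //  not X, not not Y.
  branch 1 (add X, not Y):
    × closes — contains both Y and not Y.
  branch 2 (add not X, not not Y):
    not (Y iff Z): β-rule — branch into Y, not Z  //  not Y, Z.
      branch 2.1 (add Y, not Z):
        not not ((Z implies not V) or not Z): β-rule — branch into (Z implies not V)  //  not Z.
          branch 2.1.1 (add (Z implies not V)):
            (Z implies not V): β-rule — branch into not Z  //  not V.
              branch 2.1.1.1 (add not Z):
                ○ open, literals {W=F, X=F, Y=T, Z=F}.
              branch 2.1.1.2 (add not V):
                ○ open, literals {V=F, W=F, X=F, Y=T, Z=F}.
          branch 2.1.2 (add not Z):
            ○ open, literals {W=F, X=F, Y=T, Z=F}.
      branch 2.2 (add not Y, Z):
        × closes — contains both Y and not Y.
2 branches closed, 3 open.
Each open branch fixes some atoms; the unmentioned ones are free. Counting distinct full assignments: branch {W=F, X=F, Y=T, Z=F} (V) contributes 2 new; branch {V=F, W=F, X=F, Y=T, Z=F} (none free) contributes 0 new; branch {W=F, X=F, Y=T, Z=F} (V) contributes 0 new. Total: 2.

2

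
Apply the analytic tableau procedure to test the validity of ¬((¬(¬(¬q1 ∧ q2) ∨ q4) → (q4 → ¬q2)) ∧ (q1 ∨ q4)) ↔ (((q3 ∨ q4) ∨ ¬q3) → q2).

Not valid

Assume the negation and expand:
Initial set: {¬(¬((¬(¬(¬q1 ∧ q2) ∨ q4) → (q4 → ¬q2)) ∧ (q1 ∨ q4)) ↔ (((q3 ∨ q4) ∨ ¬q3) → q2))}.
¬(¬((¬(¬(¬q1 ∧ q2) ∨ q4) → (q4 → ¬q2)) ∧ (q1 ∨ q4)) ↔ (((q3 ∨ q4) ∨ ¬q3) → q2)): β-rule — branch into ¬((¬(¬(¬q1 ∧ q2) ∨ q4) → (q4 → ¬q2)) ∧ (q1 ∨ q4)), ¬(((q3 ∨ q4) ∨ ¬q3) → q2)  //  ¬¬((¬(¬(¬q1 ∧ q2) ∨ q4) → (q4 → ¬q2)) ∧ (q1 ∨ q4)), (((q3 ∨ q4) ∨ ¬q3) → q2).
  branch 1 (add ¬((¬(¬(¬q1 ∧ q2) ∨ q4) → (q4 → ¬q2)) ∧ (q1 ∨ q4)), ¬(((q3 ∨ q4) ∨ ¬q3) → q2)):
    ¬(((q3 ∨ q4) ∨ ¬q3) → q2): α-rule — add ((q3 ∨ q4) ∨ ¬q3), ¬q2.
    ¬((¬(¬(¬q1 ∧ q2) ∨ q4) → (q4 → ¬q2)) ∧ (q1 ∨ q4)): β-rule — branch into ¬(¬(¬(¬q1 ∧ q2) ∨ q4) → (q4 → ¬q2))  //  ¬(q1 ∨ q4).
      branch 1.1 (add ¬(¬(¬(¬q1 ∧ q2) ∨ q4) → (q4 → ¬q2))):
        ¬(¬(¬(¬q1 ∧ q2) ∨ q4) → (q4 → ¬q2)): α-rule — add ¬(¬(¬q1 ∧ q2) ∨ q4), ¬(q4 → ¬q2).
        ¬(¬(¬q1 ∧ q2) ∨ q4): α-rule — add ¬¬(¬q1 ∧ q2), ¬q4.
        ¬(q4 → ¬q2): α-rule — add q4, ¬¬q2.
        × closes — contains both q4 and ¬q4.
      branch 1.2 (add ¬(q1 ∨ q4)):
        ¬(q1 ∨ q4): α-rule — add ¬q1, ¬q4.
        ((q3 ∨ q4) ∨ ¬q3): β-rule — branch into (q3 ∨ q4)  //  ¬q3.
          branch 1.2.1 (add (q3 ∨ q4)):
            (q3 ∨ q4): β-rule — branch into q3  //  q4.
              branch 1.2.1.1 (add q3):
                ○ open, literals {q1=F, q2=F, q3=T, q4=F}.
              branch 1.2.1.2 (add q4):
                × closes — contains both q4 and ¬q4.
          branch 1.2.2 (add ¬q3):
            ○ open, literals {q1=F, q2=F, q3=F, q4=F}.
  branch 2 (add ¬¬((¬(¬(¬q1 ∧ q2) ∨ q4) → (q4 → ¬q2)) ∧ (q1 ∨ q4)), (((q3 ∨ q4) ∨ ¬q3) → q2)):
    ¬¬((¬(¬(¬q1 ∧ q2) ∨ q4) → (q4 → ¬q2)) ∧ (q1 ∨ q4)): α-rule — add (¬(¬(¬q1 ∧ q2) ∨ q4) → (q4 → ¬q2)), (q1 ∨ q4).
    (((q3 ∨ q4) ∨ ¬q3) → q2): β-rule — branch into ¬((q3 ∨ q4) ∨ ¬q3)  //  q2.
      branch 2.1 (add ¬((q3 ∨ q4) ∨ ¬q3)):
        ¬((q3 ∨ q4) ∨ ¬q3): α-rule — add ¬(q3 ∨ q4), ¬¬q3.
        ¬(q3 ∨ q4): α-rule — add ¬q3, ¬q4.
        × closes — contains both q3 and ¬q3.
      branch 2.2 (add q2):
        (¬(¬(¬q1 ∧ q2) ∨ q4) → (q4 → ¬q2)): β-rule — branch into ¬¬(¬(¬q1 ∧ q2) ∨ q4)  //  (q4 → ¬q2).
          branch 2.2.1 (add ¬¬(¬(¬q1 ∧ q2) ∨ q4)):
            (q1 ∨ q4): β-rule — branch into q1  //  q4.
              branch 2.2.1.1 (add q1):
                ¬¬(¬(¬q1 ∧ q2) ∨ q4): β-rule — branch into ¬(¬q1 ∧ q2)  //  q4.
                  branch 2.2.1.1.1 (add ¬(¬q1 ∧ q2)):
                    ¬(¬q1 ∧ q2): β-rule — branch into ¬¬q1  //  ¬q2.
                      branch 2.2.1.1.1.1 (add ¬¬q1):
                        ○ open, literals {q1=T, q2=T}.
                      branch 2.2.1.1.1.2 (add ¬q2):
                        × closes — contains both q2 and ¬q2.
                  branch 2.2.1.1.2 (add q4):
                    ○ open, literals {q1=T, q2=T, q4=T}.
              branch 2.2.1.2 (add q4):
                ¬¬(¬(¬q1 ∧ q2) ∨ q4): β-rule — branch into ¬(¬q1 ∧ q2)  //  q4.
                  branch 2.2.1.2.1 (add ¬(¬q1 ∧ q2)):
                    ¬(¬q1 ∧ q2): β-rule — branch into ¬¬q1  //  ¬q2.
                      branch 2.2.1.2.1.1 (add ¬¬q1):
                        ○ open, literals {q1=T, q2=T, q4=T}.
                      branch 2.2.1.2.1.2 (add ¬q2):
                        × closes — contains both q2 and ¬q2.
                  branch 2.2.1.2.2 (add q4):
                    ○ open, literals {q2=T, q4=T}.
          branch 2.2.2 (add (q4 → ¬q2)):
            (q1 ∨ q4): β-rule — branch into q1  //  q4.
              branch 2.2.2.1 (add q1):
                (q4 → ¬q2): β-rule — branch into ¬q4  //  ¬q2.
                  branch 2.2.2.1.1 (add ¬q4):
                    ○ open, literals {q1=T, q2=T, q4=F}.
                  branch 2.2.2.1.2 (add ¬q2):
                    × closes — contains both q2 and ¬q2.
              branch 2.2.2.2 (add q4):
                (q4 → ¬q2): β-rule — branch into ¬q4  //  ¬q2.
                  branch 2.2.2.2.1 (add ¬q4):
                    × closes — contains both q4 and ¬q4.
                  branch 2.2.2.2.2 (add ¬q2):
                    × closes — contains both q2 and ¬q2.
8 branches closed, 7 open.
An open branch gives a countermodel: q1=F, q2=F, q3=T, q4=F (unmentioned atoms arbitrary); under it the original formula is false.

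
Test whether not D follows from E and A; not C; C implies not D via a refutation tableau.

Initial set: {(E and A); not C; (C implies not D); not not D}.
(E and A): α-rule — add E, A.
(C implies not D): β-rule — branch into not C  //  not D.
  branch 1 (add not C):
    ○ open, literals {A=T, C=F, D=T, E=T}.
  branch 2 (add not D):
    × closes — contains both D and not D.
1 branch closed, 1 open.
An open branch gives a countermodel: A=T, C=F, D=T, E=T (unmentioned atoms arbitrary); the premises hold there but the conclusion fails.

No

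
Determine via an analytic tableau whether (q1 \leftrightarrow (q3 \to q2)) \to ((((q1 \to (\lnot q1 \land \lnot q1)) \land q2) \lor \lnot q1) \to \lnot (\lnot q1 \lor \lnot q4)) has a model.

Satisfiable

Initial set: {((q1 \leftrightarrow (q3 \to q2)) \to ((((q1 \to (\lnot q1 \land \lnot q1)) \land q2) \lor \lnot q1) \to \lnot (\lnot q1 \lor \lnot q4)))}.
((q1 \leftrightarrow (q3 \to q2)) \to ((((q1 \to (\lnot q1 \land \lnot q1)) \land q2) \lor \lnot q1) \to \lnot (\lnot q1 \lor \lnot q4))): β-rule — branch into \lnot (q1 \leftrightarrow (q3 \to q2))  //  ((((q1 \to (\lnot q1 \land \lnot q1)) \land q2) \lor \lnot q1) \to \lnot (\lnot q1 \lor \lnot q4)).
  branch 1 (add \lnot (q1 \leftrightarrow (q3 \to q2))):
    \lnot (q1 \leftrightarrow (q3 \to q2)): β-rule — branch into q1, \lnot (q3 \to q2)  //  \lnot q1, (q3 \to q2).
      branch 1.1 (add q1, \lnot (q3 \to q2)):
        \lnot (q3 \to q2): α-rule — add q3, \lnot q2.
        ○ open, literals {q1=true, q2=false, q3=true}.
      branch 1.2 (add \lnot q1, (q3 \to q2)):
        (q3 \to q2): β-rule — branch into \lnot q3  //  q2.
          branch 1.2.1 (add \lnot q3):
            ○ open, literals {q1=false, q3=false}.
          branch 1.2.2 (add q2):
            ○ open, literals {q1=false, q2=true}.
  branch 2 (add ((((q1 \to (\lnot q1 \land \lnot q1)) \land q2) \lor \lnot q1) \to \lnot (\lnot q1 \lor \lnot q4))):
    ((((q1 \to (\lnot q1 \land \lnot q1)) \land q2) \lor \lnot q1) \to \lnot (\lnot q1 \lor \lnot q4)): β-rule — branch into \lnot (((q1 \to (\lnot q1 \land \lnot q1)) \land q2) \lor \lnot q1)  //  \lnot (\lnot q1 \lor \lnot q4).
      branch 2.1 (add \lnot (((q1 \to (\lnot q1 \land \lnot q1)) \land q2) \lor \lnot q1)):
        \lnot (((q1 \to (\lnot q1 \land \lnot q1)) \land q2) \lor \lnot q1): α-rule — add \lnot ((q1 \to (\lnot q1 \land \lnot q1)) \land q2), \lnot \lnot q1.
        \lnot ((q1 \to (\lnot q1 \land \lnot q1)) \land q2): β-rule — branch into \lnot (q1 \to (\lnot q1 \land \lnot q1))  //  \lnot q2.
          branch 2.1.1 (add \lnot (q1 \to (\lnot q1 \land \lnot q1))):
            \lnot (q1 \to (\lnot q1 \land \lnot q1)): α-rule — add q1, \lnot (\lnot q1 \land \lnot q1).
            \lnot (\lnot q1 \land \lnot q1): β-rule — branch into \lnot \lnot q1  //  \lnot \lnot q1.
              branch 2.1.1.1 (add \lnot \lnot q1):
                ○ open, literals {q1=true}.
              branch 2.1.1.2 (add \lnot \lnot q1):
                ○ open, literals {q1=true}.
          branch 2.1.2 (add \lnot q2):
            ○ open, literals {q1=true, q2=false}.
      branch 2.2 (add \lnot (\lnot q1 \lor \lnot q4)):
        \lnot (\lnot q1 \lor \lnot q4): α-rule — add \lnot \lnot q1, \lnot \lnot q4.
        ○ open, literals {q1=true, q4=true}.
0 branches closed, 7 open.
An open branch gives a satisfying assignment: q1=true, q2=false, q3=true.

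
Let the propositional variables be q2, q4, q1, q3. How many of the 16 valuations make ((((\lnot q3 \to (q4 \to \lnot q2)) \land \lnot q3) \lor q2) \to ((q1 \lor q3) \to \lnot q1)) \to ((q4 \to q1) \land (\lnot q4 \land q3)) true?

9

Initial set: {T (((((\lnot q3 \to (q4 \to \lnot q2)) \land \lnot q3) \lor q2) \to ((q1 \lor q3) \to \lnot q1)) \to ((q4 \to q1) \land (\lnot q4 \land q3)))}.
T (((((\lnot q3 \to (q4 \to \lnot q2)) \land \lnot q3) \lor q2) \to ((q1 \lor q3) \to \lnot q1)) \to ((q4 \to q1) \land (\lnot q4 \land q3))): β-rule — branch into F ((((\lnot q3 \to (q4 \to \lnot q2)) \land \lnot q3) \lor q2) \to ((q1 \lor q3) \to \lnot q1))  //  T ((q4 \to q1) \land (\lnot q4 \land q3)).
  branch 1 (add F ((((\lnot q3 \to (q4 \to \lnot q2)) \land \lnot q3) \lor q2) \to ((q1 \lor q3) \to \lnot q1))):
    F ((((\lnot q3 \to (q4 \to \lnot q2)) \land \lnot q3) \lor q2) \to ((q1 \lor q3) \to \lnot q1)): α-rule — add T (((\lnot q3 \to (q4 \to \lnot q2)) \land \lnot q3) \lor q2), F ((q1 \lor q3) \to \lnot q1).
    F ((q1 \lor q3) \to \lnot q1): α-rule — add T (q1 \lor q3), F \lnot q1.
    T (((\lnot q3 \to (q4 \to \lnot q2)) \land \lnot q3) \lor q2): β-rule — branch into T ((\lnot q3 \to (q4 \to \lnot q2)) \land \lnot q3)  //  T q2.
      branch 1.1 (add T ((\lnot q3 \to (q4 \to \lnot q2)) \land \lnot q3)):
        T ((\lnot q3 \to (q4 \to \lnot q2)) \land \lnot q3): α-rule — add T (\lnot q3 \to (q4 \to \lnot q2)), T \lnot q3.
        T (q1 \lor q3): β-rule — branch into T q1  //  T q3.
          branch 1.1.1 (add T q1):
            T (\lnot q3 \to (q4 \to \lnot q2)): β-rule — branch into F \lnot q3  //  T (q4 \to \lnot q2).
              branch 1.1.1.1 (add F \lnot q3):
                × closes — contains both q3 and \lnot q3.
              branch 1.1.1.2 (add T (q4 \to \lnot q2)):
                T (q4 \to \lnot q2): β-rule — branch into F q4  //  T \lnot q2.
                  branch 1.1.1.2.1 (add F q4):
                    ○ open, literals {q1=true, q3=false, q4=false}.
                  branch 1.1.1.2.2 (add T \lnot q2):
                    ○ open, literals {q1=true, q2=false, q3=false}.
          branch 1.1.2 (add T q3):
            × closes — contains both q3 and \lnot q3.
      branch 1.2 (add T q2):
        T (q1 \lor q3): β-rule — branch into T q1  //  T q3.
          branch 1.2.1 (add T q1):
            ○ open, literals {q1=true, q2=true}.
          branch 1.2.2 (add T q3):
            ○ open, literals {q1=true, q2=true, q3=true}.
  branch 2 (add T ((q4 \to q1) \land (\lnot q4 \land q3))):
    T ((q4 \to q1) \land (\lnot q4 \land q3)): α-rule — add T (q4 \to q1), T (\lnot q4 \land q3).
    T (\lnot q4 \land q3): α-rule — add T \lnot q4, T q3.
    T (q4 \to q1): β-rule — branch into F q4  //  T q1.
      branch 2.1 (add F q4):
        ○ open, literals {q3=true, q4=false}.
      branch 2.2 (add T q1):
        ○ open, literals {q1=true, q3=true, q4=false}.
2 branches closed, 6 open.
Each open branch fixes some atoms; the unmentioned ones are free. Counting distinct full assignments: branch {q1=true, q3=false, q4=false} (q2) contributes 2 new; branch {q1=true, q2=false, q3=false} (q4) contributes 1 new; branch {q1=true, q2=true} (q4, q3) contributes 3 new; branch {q1=true, q2=true, q3=true} (q4) contributes 0 new; branch {q3=true, q4=false} (q2, q1) contributes 3 new; branch {q1=true, q3=true, q4=false} (q2) contributes 0 new. Total: 9.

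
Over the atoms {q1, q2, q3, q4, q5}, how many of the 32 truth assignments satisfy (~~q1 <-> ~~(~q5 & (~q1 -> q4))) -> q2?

22

Initial set: {((~~q1 <-> ~~(~q5 & (~q1 -> q4))) -> q2)}.
((~~q1 <-> ~~(~q5 & (~q1 -> q4))) -> q2): β-rule — branch into ~(~~q1 <-> ~~(~q5 & (~q1 -> q4)))  //  q2.
  branch 1 (add ~(~~q1 <-> ~~(~q5 & (~q1 -> q4)))):
    ~(~~q1 <-> ~~(~q5 & (~q1 -> q4))): β-rule — branch into ~~q1, ~~~(~q5 & (~q1 -> q4))  //  ~~~q1, ~~(~q5 & (~q1 -> q4)).
      branch 1.1 (add ~~q1, ~~~(~q5 & (~q1 -> q4))):
        ~~q1: drop double negation, giving q1.
        ~~~(~q5 & (~q1 -> q4)): drop double negation, giving ~(~q5 & (~q1 -> q4)).
        ~(~q5 & (~q1 -> q4)): β-rule — branch into ~~q5  //  ~(~q1 -> q4).
          branch 1.1.1 (add ~~q5):
            ○ open, literals {q1=T, q5=T}.
          branch 1.1.2 (add ~(~q1 -> q4)):
            ~(~q1 -> q4): α-rule — add ~q1, ~q4.
            × closes — contains both q1 and ~q1.
      branch 1.2 (add ~~~q1, ~~(~q5 & (~q1 -> q4))):
        ~~~q1: drop double negation, giving ~q1.
        ~~(~q5 & (~q1 -> q4)): drop double negation, giving (~q5 & (~q1 -> q4)).
        (~q5 & (~q1 -> q4)): α-rule — add ~q5, (~q1 -> q4).
        (~q1 -> q4): β-rule — branch into ~~q1  //  q4.
          branch 1.2.1 (add ~~q1):
            × closes — contains both q1 and ~q1.
          branch 1.2.2 (add q4):
            ○ open, literals {q1=F, q4=T, q5=F}.
  branch 2 (add q2):
    ○ open, literals {q2=T}.
2 branches closed, 3 open.
Each open branch fixes some atoms; the unmentioned ones are free. Counting distinct full assignments: branch {q1=T, q5=T} (q2, q3, q4) contributes 8 new; branch {q1=F, q4=T, q5=F} (q2, q3) contributes 4 new; branch {q2=T} (q1, q3, q4, q5) contributes 10 new. Total: 22.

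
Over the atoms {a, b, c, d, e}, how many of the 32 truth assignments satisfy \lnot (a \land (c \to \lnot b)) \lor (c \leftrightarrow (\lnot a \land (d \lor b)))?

28

Initial set: {(\lnot (a \land (c \to \lnot b)) \lor (c \leftrightarrow (\lnot a \land (d \lor b))))}.
(\lnot (a \land (c \to \lnot b)) \lor (c \leftrightarrow (\lnot a \land (d \lor b)))): β-rule — branch into \lnot (a \land (c \to \lnot b))  //  (c \leftrightarrow (\lnot a \land (d \lor b))).
  branch 1 (add \lnot (a \land (c \to \lnot b))):
    \lnot (a \land (c \to \lnot b)): β-rule — branch into \lnot a  //  \lnot (c \to \lnot b).
      branch 1.1 (add \lnot a):
        ○ open, literals {a=0}.
      branch 1.2 (add \lnot (c \to \lnot b)):
        \lnot (c \to \lnot b): α-rule — add c, \lnot \lnot b.
        ○ open, literals {b=1, c=1}.
  branch 2 (add (c \leftrightarrow (\lnot a \land (d \lor b)))):
    (c \leftrightarrow (\lnot a \land (d \lor b))): β-rule — branch into c, (\lnot a \land (d \lor b))  //  \lnot c, \lnot (\lnot a \land (d \lor b)).
      branch 2.1 (add c, (\lnot a \land (d \lor b))):
        (\lnot a \land (d \lor b)): α-rule — add \lnot a, (d \lor b).
        (d \lor b): β-rule — branch into d  //  b.
          branch 2.1.1 (add d):
            ○ open, literals {a=0, c=1, d=1}.
          branch 2.1.2 (add b):
            ○ open, literals {a=0, b=1, c=1}.
      branch 2.2 (add \lnot c, \lnot (\lnot a \land (d \lor b))):
        \lnot (\lnot a \land (d \lor b)): β-rule — branch into \lnot \lnot a  //  \lnot (d \lor b).
          branch 2.2.1 (add \lnot \lnot a):
            ○ open, literals {a=1, c=0}.
          branch 2.2.2 (add \lnot (d \lor b)):
            \lnot (d \lor b): α-rule — add \lnot d, \lnot b.
            ○ open, literals {b=0, c=0, d=0}.
0 branches closed, 6 open.
Each open branch fixes some atoms; the unmentioned ones are free. Counting distinct full assignments: branch {a=0} (b, c, d, e) contributes 16 new; branch {b=1, c=1} (a, d, e) contributes 4 new; branch {a=0, c=1, d=1} (b, e) contributes 0 new; branch {a=0, b=1, c=1} (d, e) contributes 0 new; branch {a=1, c=0} (b, d, e) contributes 8 new; branch {b=0, c=0, d=0} (a, e) contributes 0 new. Total: 28.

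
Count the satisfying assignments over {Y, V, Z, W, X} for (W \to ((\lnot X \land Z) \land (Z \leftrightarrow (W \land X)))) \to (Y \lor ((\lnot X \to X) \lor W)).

28

Initial set: {T ((W \to ((\lnot X \land Z) \land (Z \leftrightarrow (W \land X)))) \to (Y \lor ((\lnot X \to X) \lor W)))}.
T ((W \to ((\lnot X \land Z) \land (Z \leftrightarrow (W \land X)))) \to (Y \lor ((\lnot X \to X) \lor W))): β-rule — branch into F (W \to ((\lnot X \land Z) \land (Z \leftrightarrow (W \land X))))  //  T (Y \lor ((\lnot X \to X) \lor W)).
  branch 1 (add F (W \to ((\lnot X \land Z) \land (Z \leftrightarrow (W \land X))))):
    F (W \to ((\lnot X \land Z) \land (Z \leftrightarrow (W \land X)))): α-rule — add T W, F ((\lnot X \land Z) \land (Z \leftrightarrow (W \land X))).
    F ((\lnot X \land Z) \land (Z \leftrightarrow (W \land X))): β-rule — branch into F (\lnot X \land Z)  //  F (Z \leftrightarrow (W \land X)).
      branch 1.1 (add F (\lnot X \land Z)):
        F (\lnot X \land Z): β-rule — branch into F \lnot X  //  F Z.
          branch 1.1.1 (add F \lnot X):
            ○ open, literals {W=true, X=true}.
          branch 1.1.2 (add F Z):
            ○ open, literals {W=true, Z=false}.
      branch 1.2 (add F (Z \leftrightarrow (W \land X))):
        F (Z \leftrightarrow (W \land X)): β-rule — branch into T Z, F (W \land X)  //  F Z, T (W \land X).
          branch 1.2.1 (add T Z, F (W \land X)):
            F (W \land X): β-rule — branch into F W  //  F X.
              branch 1.2.1.1 (add F W):
                × closes — contains both W and \lnot W.
              branch 1.2.1.2 (add F X):
                ○ open, literals {W=true, X=false, Z=true}.
          branch 1.2.2 (add F Z, T (W \land X)):
            T (W \land X): α-rule — add T W, T X.
            ○ open, literals {W=true, X=true, Z=false}.
  branch 2 (add T (Y \lor ((\lnot X \to X) \lor W))):
    T (Y \lor ((\lnot X \to X) \lor W)): β-rule — branch into T Y  //  T ((\lnot X \to X) \lor W).
      branch 2.1 (add T Y):
        ○ open, literals {Y=true}.
      branch 2.2 (add T ((\lnot X \to X) \lor W)):
        T ((\lnot X \to X) \lor W): β-rule — branch into T (\lnot X \to X)  //  T W.
          branch 2.2.1 (add T (\lnot X \to X)):
            T (\lnot X \to X): β-rule — branch into F \lnot X  //  T X.
              branch 2.2.1.1 (add F \lnot X):
                ○ open, literals {X=true}.
              branch 2.2.1.2 (add T X):
                ○ open, literals {X=true}.
          branch 2.2.2 (add T W):
            ○ open, literals {W=true}.
1 branch closed, 8 open.
Each open branch fixes some atoms; the unmentioned ones are free. Counting distinct full assignments: branch {W=true, X=true} (Y, V, Z) contributes 8 new; branch {W=true, Z=false} (Y, V, X) contributes 4 new; branch {W=true, X=false, Z=true} (Y, V) contributes 4 new; branch {W=true, X=true, Z=false} (Y, V) contributes 0 new; branch {Y=true} (V, Z, W, X) contributes 8 new; branch {X=true} (Y, V, Z, W) contributes 4 new; branch {X=true} (Y, V, Z, W) contributes 0 new; branch {W=true} (Y, V, Z, X) contributes 0 new. Total: 28.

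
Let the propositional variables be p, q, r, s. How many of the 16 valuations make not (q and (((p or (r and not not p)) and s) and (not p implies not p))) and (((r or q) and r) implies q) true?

10

Initial set: {T (not (q and (((p or (r and not not p)) and s) and (not p implies not p))) and (((r or q) and r) implies q))}.
T (not (q and (((p or (r and not not p)) and s) and (not p implies not p))) and (((r or q) and r) implies q)): α-rule — add T not (q and (((p or (r and not not p)) and s) and (not p implies not p))), T (((r or q) and r) implies q).
T not (q and (((p or (r and not not p)) and s) and (not p implies not p))): β-rule — branch into F q  //  F (((p or (r and not not p)) and s) and (not p implies not p)).
  branch 1 (add F q):
    T (((r or q) and r) implies q): β-rule — branch into F ((r or q) and r)  //  T q.
      branch 1.1 (add F ((r or q) and r)):
        F ((r or q) and r): β-rule — branch into F (r or q)  //  F r.
          branch 1.1.1 (add F (r or q)):
            F (r or q): α-rule — add F r, F q.
            ○ open, literals {q=false, r=false}.
          branch 1.1.2 (add F r):
            ○ open, literals {q=false, r=false}.
      branch 1.2 (add T q):
        × closes — contains both q and not q.
  branch 2 (add F (((p or (r and not not p)) and s) and (not p implies not p))):
    T (((r or q) and r) implies q): β-rule — branch into F ((r or q) and r)  //  T q.
      branch 2.1 (add F ((r or q) and r)):
        F (((p or (r and not not p)) and s) and (not p implies not p)): β-rule — branch into F ((p or (r and not not p)) and s)  //  F (not p implies not p).
          branch 2.1.1 (add F ((p or (r and not not p)) and s)):
            F ((r or q) and r): β-rule — branch into F (r or q)  //  F r.
              branch 2.1.1.1 (add F (r or q)):
                F (r or q): α-rule — add F r, F q.
                F ((p or (r and not not p)) and s): β-rule — branch into F (p or (r and not not p))  //  F s.
                  branch 2.1.1.1.1 (add F (p or (r and not not p))):
                    F (p or (r and not not p)): α-rule — add F p, F (r and not not p).
                    F (r and not not p): β-rule — branch into F r  //  F not not p.
                      branch 2.1.1.1.1.1 (add F r):
                        ○ open, literals {p=false, q=false, r=false}.
                      branch 2.1.1.1.1.2 (add F not not p):
                        F not not p: drop double negation, giving F p.
                        ○ open, literals {p=false, q=false, r=false}.
                  branch 2.1.1.1.2 (add F s):
                    ○ open, literals {q=false, r=false, s=false}.
              branch 2.1.1.2 (add F r):
                F ((p or (r and not not p)) and s): β-rule — branch into F (p or (r and not not p))  //  F s.
                  branch 2.1.1.2.1 (add F (p or (r and not not p))):
                    F (p or (r and not not p)): α-rule — add F p, F (r and not not p).
                    F (r and not not p): β-rule — branch into F r  //  F not not p.
                      branch 2.1.1.2.1.1 (add F r):
                        ○ open, literals {p=false, r=false}.
                      branch 2.1.1.2.1.2 (add F not not p):
                        F not not p: drop double negation, giving F p.
                        ○ open, literals {p=false, r=false}.
                  branch 2.1.1.2.2 (add F s):
                    ○ open, literals {r=false, s=false}.
          branch 2.1.2 (add F (not p implies not p)):
            F (not p implies not p): α-rule — add T not p, F not p.
            × closes — contains both p and not p.
      branch 2.2 (add T q):
        F (((p or (r and not not p)) and s) and (not p implies not p)): β-rule — branch into F ((p or (r and not not p)) and s)  //  F (not p implies not p).
          branch 2.2.1 (add F ((p or (r and not not p)) and s)):
            F ((p or (r and not not p)) and s): β-rule — branch into F (p or (r and not not p))  //  F s.
              branch 2.2.1.1 (add F (p or (r and not not p))):
                F (p or (r and not not p)): α-rule — add F p, F (r and not not p).
                F (r and not not p): β-rule — branch into F r  //  F not not p.
                  branch 2.2.1.1.1 (add F r):
                    ○ open, literals {p=false, q=true, r=false}.
                  branch 2.2.1.1.2 (add F not not p):
                    F not not p: drop double negation, giving F p.
                    ○ open, literals {p=false, q=true}.
              branch 2.2.1.2 (add F s):
                ○ open, literals {q=true, s=false}.
          branch 2.2.2 (add F (not p implies not p)):
            F (not p implies not p): α-rule — add T not p, F not p.
            × closes — contains both p and not p.
3 branches closed, 11 open.
Each open branch fixes some atoms; the unmentioned ones are free. Counting distinct full assignments: branch {q=false, r=false} (p, s) contributes 4 new; branch {q=false, r=false} (p, s) contributes 0 new; branch {p=false, q=false, r=false} (s) contributes 0 new; branch {p=false, q=false, r=false} (s) contributes 0 new; branch {q=false, r=false, s=false} (p) contributes 0 new; branch {p=false, r=false} (q, s) contributes 2 new; branch {p=false, r=false} (q, s) contributes 0 new; branch {r=false, s=false} (p, q) contributes 1 new; branch {p=false, q=true, r=false} (s) contributes 0 new; branch {p=false, q=true} (r, s) contributes 2 new; branch {q=true, s=false} (p, r) contributes 1 new. Total: 10.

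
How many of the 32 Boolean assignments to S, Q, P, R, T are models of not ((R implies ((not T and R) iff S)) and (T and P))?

26

Initial set: {not ((R implies ((not T and R) iff S)) and (T and P))}.
not ((R implies ((not T and R) iff S)) and (T and P)): β-rule — branch into not (R implies ((not T and R) iff S))  //  not (T and P).
  branch 1 (add not (R implies ((not T and R) iff S))):
    not (R implies ((not T and R) iff S)): α-rule — add R, not ((not T and R) iff S).
    not ((not T and R) iff S): β-rule — branch into (not T and R), not S  //  not (not T and R), S.
      branch 1.1 (add (not T and R), not S):
        (not T and R): α-rule — add not T, R.
        ○ open, literals {R=true, S=false, T=false}.
      branch 1.2 (add not (not T and R), S):
        not (not T and R): β-rule — branch into not not T  //  not R.
          branch 1.2.1 (add not not T):
            ○ open, literals {R=true, S=true, T=true}.
          branch 1.2.2 (add not R):
            × closes — contains both R and not R.
  branch 2 (add not (T and P)):
    not (T and P): β-rule — branch into not T  //  not P.
      branch 2.1 (add not T):
        ○ open, literals {T=false}.
      branch 2.2 (add not P):
        ○ open, literals {P=false}.
1 branch closed, 4 open.
Each open branch fixes some atoms; the unmentioned ones are free. Counting distinct full assignments: branch {R=true, S=false, T=false} (Q, P) contributes 4 new; branch {R=true, S=true, T=true} (Q, P) contributes 4 new; branch {T=false} (S, Q, P, R) contributes 12 new; branch {P=false} (S, Q, R, T) contributes 6 new. Total: 26.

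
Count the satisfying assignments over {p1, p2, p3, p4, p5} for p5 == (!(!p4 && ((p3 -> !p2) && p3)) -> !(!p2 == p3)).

16

Initial set: {(p5 == (!(!p4 && ((p3 -> !p2) && p3)) -> !(!p2 == p3)))}.
(p5 == (!(!p4 && ((p3 -> !p2) && p3)) -> !(!p2 == p3))): β-rule — branch into p5, (!(!p4 && ((p3 -> !p2) && p3)) -> !(!p2 == p3))  //  !p5, !(!(!p4 && ((p3 -> !p2) && p3)) -> !(!p2 == p3)).
  branch 1 (add p5, (!(!p4 && ((p3 -> !p2) && p3)) -> !(!p2 == p3))):
    (!(!p4 && ((p3 -> !p2) && p3)) -> !(!p2 == p3)): β-rule — branch into !!(!p4 && ((p3 -> !p2) && p3))  //  !(!p2 == p3).
      branch 1.1 (add !!(!p4 && ((p3 -> !p2) && p3))):
        !!(!p4 && ((p3 -> !p2) && p3)): α-rule — add !p4, ((p3 -> !p2) && p3).
        ((p3 -> !p2) && p3): α-rule — add (p3 -> !p2), p3.
        (p3 -> !p2): β-rule — branch into !p3  //  !p2.
          branch 1.1.1 (add !p3):
            × closes — contains both p3 and !p3.
          branch 1.1.2 (add !p2):
            ○ open, literals {p2=false, p3=true, p4=false, p5=true}.
      branch 1.2 (add !(!p2 == p3)):
        !(!p2 == p3): β-rule — branch into !p2, !p3  //  !!p2, p3.
          branch 1.2.1 (add !p2, !p3):
            ○ open, literals {p2=false, p3=false, p5=true}.
          branch 1.2.2 (add !!p2, p3):
            ○ open, literals {p2=true, p3=true, p5=true}.
  branch 2 (add !p5, !(!(!p4 && ((p3 -> !p2) && p3)) -> !(!p2 == p3))):
    !(!(!p4 && ((p3 -> !p2) && p3)) -> !(!p2 == p3)): α-rule — add !(!p4 && ((p3 -> !p2) && p3)), !!(!p2 == p3).
    !(!p4 && ((p3 -> !p2) && p3)): β-rule — branch into !!p4  //  !((p3 -> !p2) && p3).
      branch 2.1 (add !!p4):
        !!(!p2 == p3): β-rule — branch into !p2, p3  //  !!p2, !p3.
          branch 2.1.1 (add !p2, p3):
            ○ open, literals {p2=false, p3=true, p4=true, p5=false}.
          branch 2.1.2 (add !!p2, !p3):
            ○ open, literals {p2=true, p3=false, p4=true, p5=false}.
      branch 2.2 (add !((p3 -> !p2) && p3)):
        !!(!p2 == p3): β-rule — branch into !p2, p3  //  !!p2, !p3.
          branch 2.2.1 (add !p2, p3):
            !((p3 -> !p2) && p3): β-rule — branch into !(p3 -> !p2)  //  !p3.
              branch 2.2.1.1 (add !(p3 -> !p2)):
                !(p3 -> !p2): α-rule — add p3, !!p2.
                × closes — contains both p2 and !p2.
              branch 2.2.1.2 (add !p3):
                × closes — contains both p3 and !p3.
          branch 2.2.2 (add !!p2, !p3):
            !((p3 -> !p2) && p3): β-rule — branch into !(p3 -> !p2)  //  !p3.
              branch 2.2.2.1 (add !(p3 -> !p2)):
                !(p3 -> !p2): α-rule — add p3, !!p2.
                × closes — contains both p3 and !p3.
              branch 2.2.2.2 (add !p3):
                ○ open, literals {p2=true, p3=false, p5=false}.
4 branches closed, 6 open.
Each open branch fixes some atoms; the unmentioned ones are free. Counting distinct full assignments: branch {p2=false, p3=true, p4=false, p5=true} (p1) contributes 2 new; branch {p2=false, p3=false, p5=true} (p1, p4) contributes 4 new; branch {p2=true, p3=true, p5=true} (p1, p4) contributes 4 new; branch {p2=false, p3=true, p4=true, p5=false} (p1) contributes 2 new; branch {p2=true, p3=false, p4=true, p5=false} (p1) contributes 2 new; branch {p2=true, p3=false, p5=false} (p1, p4) contributes 2 new. Total: 16.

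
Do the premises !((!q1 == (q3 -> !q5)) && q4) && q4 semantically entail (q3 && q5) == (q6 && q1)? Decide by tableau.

Initial set: {T (!((!q1 == (q3 -> !q5)) && q4) && q4); F ((q3 && q5) == (q6 && q1))}.
T (!((!q1 == (q3 -> !q5)) && q4) && q4): α-rule — add T !((!q1 == (q3 -> !q5)) && q4), T q4.
F ((q3 && q5) == (q6 && q1)): β-rule — branch into T (q3 && q5), F (q6 && q1)  //  F (q3 && q5), T (q6 && q1).
  branch 1 (add T (q3 && q5), F (q6 && q1)):
    T (q3 && q5): α-rule — add T q3, T q5.
    T !((!q1 == (q3 -> !q5)) && q4): β-rule — branch into F (!q1 == (q3 -> !q5))  //  F q4.
      branch 1.1 (add F (!q1 == (q3 -> !q5))):
        F (q6 && q1): β-rule — branch into F q6  //  F q1.
          branch 1.1.1 (add F q6):
            F (!q1 == (q3 -> !q5)): β-rule — branch into T !q1, F (q3 -> !q5)  //  F !q1, T (q3 -> !q5).
              branch 1.1.1.1 (add T !q1, F (q3 -> !q5)):
                F (q3 -> !q5): α-rule — add T q3, F !q5.
                ○ open, literals {q1=F, q3=T, q4=T, q5=T, q6=F}.
              branch 1.1.1.2 (add F !q1, T (q3 -> !q5)):
                T (q3 -> !q5): β-rule — branch into F q3  //  T !q5.
                  branch 1.1.1.2.1 (add F q3):
                    × closes — contains both q3 and !q3.
                  branch 1.1.1.2.2 (add T !q5):
                    × closes — contains both q5 and !q5.
          branch 1.1.2 (add F q1):
            F (!q1 == (q3 -> !q5)): β-rule — branch into T !q1, F (q3 -> !q5)  //  F !q1, T (q3 -> !q5).
              branch 1.1.2.1 (add T !q1, F (q3 -> !q5)):
                F (q3 -> !q5): α-rule — add T q3, F !q5.
                ○ open, literals {q1=F, q3=T, q4=T, q5=T}.
              branch 1.1.2.2 (add F !q1, T (q3 -> !q5)):
                × closes — contains both q1 and !q1.
      branch 1.2 (add F q4):
        × closes — contains both q4 and !q4.
  branch 2 (add F (q3 && q5), T (q6 && q1)):
    T (q6 && q1): α-rule — add T q6, T q1.
    T !((!q1 == (q3 -> !q5)) && q4): β-rule — branch into F (!q1 == (q3 -> !q5))  //  F q4.
      branch 2.1 (add F (!q1 == (q3 -> !q5))):
        F (q3 && q5): β-rule — branch into F q3  //  F q5.
          branch 2.1.1 (add F q3):
            F (!q1 == (q3 -> !q5)): β-rule — branch into T !q1, F (q3 -> !q5)  //  F !q1, T (q3 -> !q5).
              branch 2.1.1.1 (add T !q1, F (q3 -> !q5)):
                × closes — contains both q1 and !q1.
              branch 2.1.1.2 (add F !q1, T (q3 -> !q5)):
                T (q3 -> !q5): β-rule — branch into F q3  //  T !q5.
                  branch 2.1.1.2.1 (add F q3):
                    ○ open, literals {q1=T, q3=F, q4=T, q6=T}.
                  branch 2.1.1.2.2 (add T !q5):
                    ○ open, literals {q1=T, q3=F, q4=T, q5=F, q6=T}.
          branch 2.1.2 (add F q5):
            F (!q1 == (q3 -> !q5)): β-rule — branch into T !q1, F (q3 -> !q5)  //  F !q1, T (q3 -> !q5).
              branch 2.1.2.1 (add T !q1, F (q3 -> !q5)):
                × closes — contains both q1 and !q1.
              branch 2.1.2.2 (add F !q1, T (q3 -> !q5)):
                T (q3 -> !q5): β-rule — branch into F q3  //  T !q5.
                  branch 2.1.2.2.1 (add F q3):
                    ○ open, literals {q1=T, q3=F, q4=T, q5=F, q6=T}.
                  branch 2.1.2.2.2 (add T !q5):
                    ○ open, literals {q1=T, q4=T, q5=F, q6=T}.
      branch 2.2 (add F q4):
        × closes — contains both q4 and !q4.
7 branches closed, 6 open.
An open branch gives a countermodel: q1=F, q3=T, q4=T, q5=T, q6=F (unmentioned atoms arbitrary); the premises hold there but the conclusion fails.

No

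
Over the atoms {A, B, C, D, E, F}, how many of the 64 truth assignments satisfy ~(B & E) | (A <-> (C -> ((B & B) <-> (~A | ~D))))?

54

Initial set: {(~(B & E) | (A <-> (C -> ((B & B) <-> (~A | ~D)))))}.
(~(B & E) | (A <-> (C -> ((B & B) <-> (~A | ~D))))): β-rule — branch into ~(B & E)  //  (A <-> (C -> ((B & B) <-> (~A | ~D)))).
  branch 1 (add ~(B & E)):
    ~(B & E): β-rule — branch into ~B  //  ~E.
      branch 1.1 (add ~B):
        ○ open, literals {B=0}.
      branch 1.2 (add ~E):
        ○ open, literals {E=0}.
  branch 2 (add (A <-> (C -> ((B & B) <-> (~A | ~D))))):
    (A <-> (C -> ((B & B) <-> (~A | ~D)))): β-rule — branch into A, (C -> ((B & B) <-> (~A | ~D)))  //  ~A, ~(C -> ((B & B) <-> (~A | ~D))).
      branch 2.1 (add A, (C -> ((B & B) <-> (~A | ~D)))):
        (C -> ((B & B) <-> (~A | ~D))): β-rule — branch into ~C  //  ((B & B) <-> (~A | ~D)).
          branch 2.1.1 (add ~C):
            ○ open, literals {A=1, C=0}.
          branch 2.1.2 (add ((B & B) <-> (~A | ~D))):
            ((B & B) <-> (~A | ~D)): β-rule — branch into (B & B), (~A | ~D)  //  ~(B & B), ~(~A | ~D).
              branch 2.1.2.1 (add (B & B), (~A | ~D)):
                (B & B): α-rule — add B, B.
                (~A | ~D): β-rule — branch into ~A  //  ~D.
                  branch 2.1.2.1.1 (add ~A):
                    × closes — contains both A and ~A.
                  branch 2.1.2.1.2 (add ~D):
                    ○ open, literals {A=1, B=1, D=0}.
              branch 2.1.2.2 (add ~(B & B), ~(~A | ~D)):
                ~(~A | ~D): α-rule — add ~~A, ~~D.
                ~(B & B): β-rule — branch into ~B  //  ~B.
                  branch 2.1.2.2.1 (add ~B):
                    ○ open, literals {A=1, B=0, D=1}.
                  branch 2.1.2.2.2 (add ~B):
                    ○ open, literals {A=1, B=0, D=1}.
      branch 2.2 (add ~A, ~(C -> ((B & B) <-> (~A | ~D)))):
        ~(C -> ((B & B) <-> (~A | ~D))): α-rule — add C, ~((B & B) <-> (~A | ~D)).
        ~((B & B) <-> (~A | ~D)): β-rule — branch into (B & B), ~(~A | ~D)  //  ~(B & B), (~A | ~D).
          branch 2.2.1 (add (B & B), ~(~A | ~D)):
            (B & B): α-rule — add B, B.
            ~(~A | ~D): α-rule — add ~~A, ~~D.
            × closes — contains both A and ~A.
          branch 2.2.2 (add ~(B & B), (~A | ~D)):
            ~(B & B): β-rule — branch into ~B  //  ~B.
              branch 2.2.2.1 (add ~B):
                (~A | ~D): β-rule — branch into ~A  //  ~D.
                  branch 2.2.2.1.1 (add ~A):
                    ○ open, literals {A=0, B=0, C=1}.
                  branch 2.2.2.1.2 (add ~D):
                    ○ open, literals {A=0, B=0, C=1, D=0}.
              branch 2.2.2.2 (add ~B):
                (~A | ~D): β-rule — branch into ~A  //  ~D.
                  branch 2.2.2.2.1 (add ~A):
                    ○ open, literals {A=0, B=0, C=1}.
                  branch 2.2.2.2.2 (add ~D):
                    ○ open, literals {A=0, B=0, C=1, D=0}.
2 branches closed, 10 open.
Each open branch fixes some atoms; the unmentioned ones are free. Counting distinct full assignments: branch {B=0} (A, C, D, E, F) contributes 32 new; branch {E=0} (A, B, C, D, F) contributes 16 new; branch {A=1, C=0} (B, D, E, F) contributes 4 new; branch {A=1, B=1, D=0} (C, E, F) contributes 2 new; branch {A=1, B=0, D=1} (C, E, F) contributes 0 new; branch {A=1, B=0, D=1} (C, E, F) contributes 0 new; branch {A=0, B=0, C=1} (D, E, F) contributes 0 new; branch {A=0, B=0, C=1, D=0} (E, F) contributes 0 new; branch {A=0, B=0, C=1} (D, E, F) contributes 0 new; branch {A=0, B=0, C=1, D=0} (E, F) contributes 0 new. Total: 54.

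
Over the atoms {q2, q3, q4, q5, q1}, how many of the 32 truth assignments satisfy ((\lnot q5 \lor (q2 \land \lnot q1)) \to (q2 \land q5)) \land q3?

Initial set: {(((\lnot q5 \lor (q2 \land \lnot q1)) \to (q2 \land q5)) \land q3)}.
(((\lnot q5 \lor (q2 \land \lnot q1)) \to (q2 \land q5)) \land q3): α-rule — add ((\lnot q5 \lor (q2 \land \lnot q1)) \to (q2 \land q5)), q3.
((\lnot q5 \lor (q2 \land \lnot q1)) \to (q2 \land q5)): β-rule — branch into \lnot (\lnot q5 \lor (q2 \land \lnot q1))  //  (q2 \land q5).
  branch 1 (add \lnot (\lnot q5 \lor (q2 \land \lnot q1))):
    \lnot (\lnot q5 \lor (q2 \land \lnot q1)): α-rule — add \lnot \lnot q5, \lnot (q2 \land \lnot q1).
    \lnot (q2 \land \lnot q1): β-rule — branch into \lnot q2  //  \lnot \lnot q1.
      branch 1.1 (add \lnot q2):
        ○ open, literals {q2=F, q3=T, q5=T}.
      branch 1.2 (add \lnot \lnot q1):
        ○ open, literals {q1=T, q3=T, q5=T}.
  branch 2 (add (q2 \land q5)):
    (q2 \land q5): α-rule — add q2, q5.
    ○ open, literals {q2=T, q3=T, q5=T}.
0 branches closed, 3 open.
Each open branch fixes some atoms; the unmentioned ones are free. Counting distinct full assignments: branch {q2=F, q3=T, q5=T} (q4, q1) contributes 4 new; branch {q1=T, q3=T, q5=T} (q2, q4) contributes 2 new; branch {q2=T, q3=T, q5=T} (q4, q1) contributes 2 new. Total: 8.

8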